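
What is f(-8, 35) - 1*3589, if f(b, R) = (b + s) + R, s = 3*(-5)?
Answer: -3577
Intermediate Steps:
s = -15
f(b, R) = -15 + R + b (f(b, R) = (b - 15) + R = (-15 + b) + R = -15 + R + b)
f(-8, 35) - 1*3589 = (-15 + 35 - 8) - 1*3589 = 12 - 3589 = -3577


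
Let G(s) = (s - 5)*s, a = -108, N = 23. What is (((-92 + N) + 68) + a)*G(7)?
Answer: -1526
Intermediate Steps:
G(s) = s*(-5 + s) (G(s) = (-5 + s)*s = s*(-5 + s))
(((-92 + N) + 68) + a)*G(7) = (((-92 + 23) + 68) - 108)*(7*(-5 + 7)) = ((-69 + 68) - 108)*(7*2) = (-1 - 108)*14 = -109*14 = -1526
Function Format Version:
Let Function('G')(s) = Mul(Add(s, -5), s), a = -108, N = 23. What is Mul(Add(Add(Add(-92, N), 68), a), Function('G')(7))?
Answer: -1526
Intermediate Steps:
Function('G')(s) = Mul(s, Add(-5, s)) (Function('G')(s) = Mul(Add(-5, s), s) = Mul(s, Add(-5, s)))
Mul(Add(Add(Add(-92, N), 68), a), Function('G')(7)) = Mul(Add(Add(Add(-92, 23), 68), -108), Mul(7, Add(-5, 7))) = Mul(Add(Add(-69, 68), -108), Mul(7, 2)) = Mul(Add(-1, -108), 14) = Mul(-109, 14) = -1526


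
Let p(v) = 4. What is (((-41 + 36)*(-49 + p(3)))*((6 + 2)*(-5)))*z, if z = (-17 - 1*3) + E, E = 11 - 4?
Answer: 117000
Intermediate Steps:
E = 7
z = -13 (z = (-17 - 1*3) + 7 = (-17 - 3) + 7 = -20 + 7 = -13)
(((-41 + 36)*(-49 + p(3)))*((6 + 2)*(-5)))*z = (((-41 + 36)*(-49 + 4))*((6 + 2)*(-5)))*(-13) = ((-5*(-45))*(8*(-5)))*(-13) = (225*(-40))*(-13) = -9000*(-13) = 117000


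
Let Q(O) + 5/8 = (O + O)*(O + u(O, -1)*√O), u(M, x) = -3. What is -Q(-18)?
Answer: -5179/8 - 324*I*√2 ≈ -647.38 - 458.21*I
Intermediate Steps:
Q(O) = -5/8 + 2*O*(O - 3*√O) (Q(O) = -5/8 + (O + O)*(O - 3*√O) = -5/8 + (2*O)*(O - 3*√O) = -5/8 + 2*O*(O - 3*√O))
-Q(-18) = -(-5/8 - (-324)*I*√2 + 2*(-18)²) = -(-5/8 - (-324)*I*√2 + 2*324) = -(-5/8 + 324*I*√2 + 648) = -(5179/8 + 324*I*√2) = -5179/8 - 324*I*√2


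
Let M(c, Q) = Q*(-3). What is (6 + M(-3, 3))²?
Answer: 9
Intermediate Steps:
M(c, Q) = -3*Q
(6 + M(-3, 3))² = (6 - 3*3)² = (6 - 9)² = (-3)² = 9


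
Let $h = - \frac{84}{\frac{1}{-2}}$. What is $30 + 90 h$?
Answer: $15150$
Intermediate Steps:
$h = 168$ ($h = - \frac{84}{- \frac{1}{2}} = \left(-84\right) \left(-2\right) = 168$)
$30 + 90 h = 30 + 90 \cdot 168 = 30 + 15120 = 15150$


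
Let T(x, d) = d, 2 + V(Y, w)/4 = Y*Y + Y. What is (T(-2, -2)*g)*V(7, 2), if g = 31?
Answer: -13392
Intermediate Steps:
V(Y, w) = -8 + 4*Y + 4*Y² (V(Y, w) = -8 + 4*(Y*Y + Y) = -8 + 4*(Y² + Y) = -8 + 4*(Y + Y²) = -8 + (4*Y + 4*Y²) = -8 + 4*Y + 4*Y²)
(T(-2, -2)*g)*V(7, 2) = (-2*31)*(-8 + 4*7 + 4*7²) = -62*(-8 + 28 + 4*49) = -62*(-8 + 28 + 196) = -62*216 = -13392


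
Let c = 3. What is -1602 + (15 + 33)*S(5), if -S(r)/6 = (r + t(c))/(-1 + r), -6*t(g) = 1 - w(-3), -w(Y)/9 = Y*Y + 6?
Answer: -330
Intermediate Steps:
w(Y) = -54 - 9*Y² (w(Y) = -9*(Y*Y + 6) = -9*(Y² + 6) = -9*(6 + Y²) = -54 - 9*Y²)
t(g) = -68/3 (t(g) = -(1 - (-54 - 9*(-3)²))/6 = -(1 - (-54 - 9*9))/6 = -(1 - (-54 - 81))/6 = -(1 - 1*(-135))/6 = -(1 + 135)/6 = -⅙*136 = -68/3)
S(r) = -6*(-68/3 + r)/(-1 + r) (S(r) = -6*(r - 68/3)/(-1 + r) = -6*(-68/3 + r)/(-1 + r))
-1602 + (15 + 33)*S(5) = -1602 + (15 + 33)*(2*(68 - 3*5)/(-1 + 5)) = -1602 + 48*(2*(68 - 15)/4) = -1602 + 48*(2*(¼)*53) = -1602 + 48*(53/2) = -1602 + 1272 = -330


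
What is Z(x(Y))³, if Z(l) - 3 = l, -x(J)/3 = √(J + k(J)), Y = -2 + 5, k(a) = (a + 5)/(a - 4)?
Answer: -378 + 54*I*√5 ≈ -378.0 + 120.75*I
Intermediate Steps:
k(a) = (5 + a)/(-4 + a)
Y = 3
x(J) = -3*√(J + (5 + J)/(-4 + J))
Z(l) = 3 + l
Z(x(Y))³ = (3 - 3*I*√(5 + 3 + 3*(-4 + 3)))³ = (3 - 3*I*√(5 + 3 + 3*(-1)))³ = (3 - 3*I*√(5 + 3 - 3))³ = (3 - 3*I*√5)³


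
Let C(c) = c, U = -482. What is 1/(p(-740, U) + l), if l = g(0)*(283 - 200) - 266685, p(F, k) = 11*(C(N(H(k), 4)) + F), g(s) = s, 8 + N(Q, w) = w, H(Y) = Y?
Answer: -1/274869 ≈ -3.6381e-6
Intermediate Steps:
N(Q, w) = -8 + w
p(F, k) = -44 + 11*F (p(F, k) = 11*((-8 + 4) + F) = 11*(-4 + F) = -44 + 11*F)
l = -266685 (l = 0*(283 - 200) - 266685 = 0*83 - 266685 = 0 - 266685 = -266685)
1/(p(-740, U) + l) = 1/((-44 + 11*(-740)) - 266685) = 1/((-44 - 8140) - 266685) = 1/(-8184 - 266685) = 1/(-274869) = -1/274869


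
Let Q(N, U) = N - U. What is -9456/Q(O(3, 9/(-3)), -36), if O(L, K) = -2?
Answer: -4728/17 ≈ -278.12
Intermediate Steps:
-9456/Q(O(3, 9/(-3)), -36) = -9456/(-2 - 1*(-36)) = -9456/(-2 + 36) = -9456/34 = -9456*1/34 = -4728/17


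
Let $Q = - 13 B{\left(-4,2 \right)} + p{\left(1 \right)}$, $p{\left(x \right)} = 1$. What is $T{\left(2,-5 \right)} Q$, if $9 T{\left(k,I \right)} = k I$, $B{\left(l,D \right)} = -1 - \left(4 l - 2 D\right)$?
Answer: $\frac{820}{3} \approx 273.33$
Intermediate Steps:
$B{\left(l,D \right)} = -1 - 4 l + 2 D$ ($B{\left(l,D \right)} = -1 - \left(- 2 D + 4 l\right) = -1 + \left(- 4 l + 2 D\right) = -1 - 4 l + 2 D$)
$Q = -246$ ($Q = - 13 \left(-1 - -16 + 2 \cdot 2\right) + 1 = - 13 \left(-1 + 16 + 4\right) + 1 = \left(-13\right) 19 + 1 = -247 + 1 = -246$)
$T{\left(k,I \right)} = \frac{I k}{9}$ ($T{\left(k,I \right)} = \frac{k I}{9} = \frac{I k}{9}$)
$T{\left(2,-5 \right)} Q = \frac{1}{9} \left(-5\right) 2 \left(-246\right) = \left(- \frac{10}{9}\right) \left(-246\right) = \frac{820}{3}$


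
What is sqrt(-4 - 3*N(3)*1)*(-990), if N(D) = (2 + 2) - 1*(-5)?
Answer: -990*I*sqrt(31) ≈ -5512.1*I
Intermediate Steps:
N(D) = 9 (N(D) = 4 + 5 = 9)
sqrt(-4 - 3*N(3)*1)*(-990) = sqrt(-4 - 3*9*1)*(-990) = sqrt(-4 - 27*1)*(-990) = sqrt(-4 - 27)*(-990) = sqrt(-31)*(-990) = (I*sqrt(31))*(-990) = -990*I*sqrt(31)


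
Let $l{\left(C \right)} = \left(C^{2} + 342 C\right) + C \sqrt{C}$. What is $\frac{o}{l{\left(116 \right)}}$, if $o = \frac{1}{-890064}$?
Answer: $- \frac{229}{10822807973376} + \frac{\sqrt{29}}{10822807973376} \approx -2.0661 \cdot 10^{-11}$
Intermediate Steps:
$o = - \frac{1}{890064} \approx -1.1235 \cdot 10^{-6}$
$l{\left(C \right)} = C^{2} + C^{\frac{3}{2}} + 342 C$ ($l{\left(C \right)} = \left(C^{2} + 342 C\right) + C^{\frac{3}{2}} = C^{2} + C^{\frac{3}{2}} + 342 C$)
$\frac{o}{l{\left(116 \right)}} = - \frac{1}{890064 \left(116^{2} + 116^{\frac{3}{2}} + 342 \cdot 116\right)} = - \frac{1}{890064 \left(13456 + 232 \sqrt{29} + 39672\right)} = - \frac{1}{890064 \left(53128 + 232 \sqrt{29}\right)}$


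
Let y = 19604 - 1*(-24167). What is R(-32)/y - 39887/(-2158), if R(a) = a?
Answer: 134294217/7265986 ≈ 18.483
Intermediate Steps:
y = 43771 (y = 19604 + 24167 = 43771)
R(-32)/y - 39887/(-2158) = -32/43771 - 39887/(-2158) = -32*1/43771 - 39887*(-1/2158) = -32/43771 + 39887/2158 = 134294217/7265986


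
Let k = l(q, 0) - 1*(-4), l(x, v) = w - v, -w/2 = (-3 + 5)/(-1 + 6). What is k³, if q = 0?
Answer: 4096/125 ≈ 32.768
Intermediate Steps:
w = -⅘ (w = -2*(-3 + 5)/(-1 + 6) = -4/5 = -2*⅖ = -⅘ ≈ -0.80000)
l(x, v) = -⅘ - v
k = 16/5 (k = (-⅘ - 1*0) - 1*(-4) = (-⅘ + 0) + 4 = -⅘ + 4 = 16/5 ≈ 3.2000)
k³ = (16/5)³ = 4096/125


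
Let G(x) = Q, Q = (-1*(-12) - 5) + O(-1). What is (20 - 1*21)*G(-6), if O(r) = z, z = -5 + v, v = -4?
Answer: 2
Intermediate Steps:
z = -9 (z = -5 - 4 = -9)
O(r) = -9
Q = -2 (Q = (-1*(-12) - 5) - 9 = (12 - 5) - 9 = 7 - 9 = -2)
G(x) = -2
(20 - 1*21)*G(-6) = (20 - 1*21)*(-2) = (20 - 21)*(-2) = -1*(-2) = 2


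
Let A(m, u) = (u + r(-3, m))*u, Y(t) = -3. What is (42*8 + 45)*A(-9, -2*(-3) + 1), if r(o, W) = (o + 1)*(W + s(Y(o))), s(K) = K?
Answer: 82677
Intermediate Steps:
r(o, W) = (1 + o)*(-3 + W) (r(o, W) = (o + 1)*(W - 3) = (1 + o)*(-3 + W))
A(m, u) = u*(6 + u - 2*m) (A(m, u) = (u + (-3 + m - 3*(-3) + m*(-3)))*u = (u + (-3 + m + 9 - 3*m))*u = (u + (6 - 2*m))*u = (6 + u - 2*m)*u = u*(6 + u - 2*m))
(42*8 + 45)*A(-9, -2*(-3) + 1) = (42*8 + 45)*((-2*(-3) + 1)*(6 + (-2*(-3) + 1) - 2*(-9))) = (336 + 45)*((6 + 1)*(6 + (6 + 1) + 18)) = 381*(7*(6 + 7 + 18)) = 381*(7*31) = 381*217 = 82677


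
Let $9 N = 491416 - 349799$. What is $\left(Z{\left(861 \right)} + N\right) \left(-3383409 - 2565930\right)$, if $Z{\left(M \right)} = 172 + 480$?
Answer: $- \frac{292479420805}{3} \approx -9.7493 \cdot 10^{10}$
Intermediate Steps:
$N = \frac{141617}{9}$ ($N = \frac{491416 - 349799}{9} = \frac{1}{9} \cdot 141617 = \frac{141617}{9} \approx 15735.0$)
$Z{\left(M \right)} = 652$
$\left(Z{\left(861 \right)} + N\right) \left(-3383409 - 2565930\right) = \left(652 + \frac{141617}{9}\right) \left(-3383409 - 2565930\right) = \frac{147485}{9} \left(-5949339\right) = - \frac{292479420805}{3}$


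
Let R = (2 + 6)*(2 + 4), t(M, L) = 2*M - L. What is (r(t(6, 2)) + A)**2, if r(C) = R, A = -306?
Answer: 66564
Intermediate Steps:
t(M, L) = -L + 2*M
R = 48 (R = 8*6 = 48)
r(C) = 48
(r(t(6, 2)) + A)**2 = (48 - 306)**2 = (-258)**2 = 66564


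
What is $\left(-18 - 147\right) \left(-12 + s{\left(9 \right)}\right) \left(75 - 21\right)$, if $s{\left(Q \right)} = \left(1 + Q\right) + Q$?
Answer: $-62370$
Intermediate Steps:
$s{\left(Q \right)} = 1 + 2 Q$
$\left(-18 - 147\right) \left(-12 + s{\left(9 \right)}\right) \left(75 - 21\right) = \left(-18 - 147\right) \left(-12 + \left(1 + 2 \cdot 9\right)\right) \left(75 - 21\right) = - 165 \left(-12 + \left(1 + 18\right)\right) 54 = - 165 \left(-12 + 19\right) 54 = - 165 \cdot 7 \cdot 54 = \left(-165\right) 378 = -62370$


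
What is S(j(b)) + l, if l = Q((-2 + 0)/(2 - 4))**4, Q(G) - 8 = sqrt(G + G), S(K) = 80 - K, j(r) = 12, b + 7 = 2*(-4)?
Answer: 4936 + 2112*sqrt(2) ≈ 7922.8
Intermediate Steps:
b = -15 (b = -7 + 2*(-4) = -7 - 8 = -15)
Q(G) = 8 + sqrt(2)*sqrt(G) (Q(G) = 8 + sqrt(G + G) = 8 + sqrt(2*G) = 8 + sqrt(2)*sqrt(G))
l = (8 + sqrt(2))**4 (l = (8 + sqrt(2)*sqrt((-2 + 0)/(2 - 4)))**4 = (8 + sqrt(2)*sqrt(-2/(-2)))**4 = (8 + sqrt(2)*sqrt(-2*(-1/2)))**4 = (8 + sqrt(2)*sqrt(1))**4 = (8 + sqrt(2)*1)**4 = (8 + sqrt(2))**4 ≈ 7854.8)
S(j(b)) + l = (80 - 1*12) + (8 + sqrt(2))**4 = (80 - 12) + (8 + sqrt(2))**4 = 68 + (8 + sqrt(2))**4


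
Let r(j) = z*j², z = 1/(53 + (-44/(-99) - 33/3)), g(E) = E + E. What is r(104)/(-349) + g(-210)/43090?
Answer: -212527326/287233631 ≈ -0.73991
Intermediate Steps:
g(E) = 2*E
z = 9/382 (z = 1/(53 + (-44*(-1/99) - 33*⅓)) = 1/(53 + (4/9 - 11)) = 1/(53 - 95/9) = 1/(382/9) = 9/382 ≈ 0.023560)
r(j) = 9*j²/382
r(104)/(-349) + g(-210)/43090 = ((9/382)*104²)/(-349) + (2*(-210))/43090 = ((9/382)*10816)*(-1/349) - 420*1/43090 = (48672/191)*(-1/349) - 42/4309 = -48672/66659 - 42/4309 = -212527326/287233631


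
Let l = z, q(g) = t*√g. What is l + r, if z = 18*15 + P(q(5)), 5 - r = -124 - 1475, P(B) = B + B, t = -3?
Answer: 1874 - 6*√5 ≈ 1860.6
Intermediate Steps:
q(g) = -3*√g
P(B) = 2*B
r = 1604 (r = 5 - (-124 - 1475) = 5 - 1*(-1599) = 5 + 1599 = 1604)
z = 270 - 6*√5 (z = 18*15 + 2*(-3*√5) = 270 - 6*√5 ≈ 256.58)
l = 270 - 6*√5 ≈ 256.58
l + r = (270 - 6*√5) + 1604 = 1874 - 6*√5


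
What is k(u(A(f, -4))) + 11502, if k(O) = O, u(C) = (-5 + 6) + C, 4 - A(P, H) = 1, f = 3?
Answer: 11506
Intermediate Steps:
A(P, H) = 3 (A(P, H) = 4 - 1*1 = 4 - 1 = 3)
u(C) = 1 + C
k(u(A(f, -4))) + 11502 = (1 + 3) + 11502 = 4 + 11502 = 11506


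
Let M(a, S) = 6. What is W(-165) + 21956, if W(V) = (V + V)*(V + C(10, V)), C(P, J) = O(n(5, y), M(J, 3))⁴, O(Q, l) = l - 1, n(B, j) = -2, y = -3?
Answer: -129844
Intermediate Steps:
O(Q, l) = -1 + l
C(P, J) = 625 (C(P, J) = (-1 + 6)⁴ = 5⁴ = 625)
W(V) = 2*V*(625 + V) (W(V) = (V + V)*(V + 625) = (2*V)*(625 + V) = 2*V*(625 + V))
W(-165) + 21956 = 2*(-165)*(625 - 165) + 21956 = 2*(-165)*460 + 21956 = -151800 + 21956 = -129844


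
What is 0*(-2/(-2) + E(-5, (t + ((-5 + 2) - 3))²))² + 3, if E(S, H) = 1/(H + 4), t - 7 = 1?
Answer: 3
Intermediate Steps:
t = 8 (t = 7 + 1 = 8)
E(S, H) = 1/(4 + H)
0*(-2/(-2) + E(-5, (t + ((-5 + 2) - 3))²))² + 3 = 0*(-2/(-2) + 1/(4 + (8 + ((-5 + 2) - 3))²))² + 3 = 0*(-2*(-½) + 1/(4 + (8 + (-3 - 3))²))² + 3 = 0*(1 + 1/(4 + (8 - 6)²))² + 3 = 0*(1 + 1/(4 + 2²))² + 3 = 0*(1 + 1/(4 + 4))² + 3 = 0*(1 + 1/8)² + 3 = 0*(1 + ⅛)² + 3 = 0*(9/8)² + 3 = 0*(81/64) + 3 = 0 + 3 = 3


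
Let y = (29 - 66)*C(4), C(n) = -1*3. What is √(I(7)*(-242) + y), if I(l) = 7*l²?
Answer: I*√82895 ≈ 287.92*I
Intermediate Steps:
C(n) = -3
y = 111 (y = (29 - 66)*(-3) = -37*(-3) = 111)
√(I(7)*(-242) + y) = √((7*7²)*(-242) + 111) = √((7*49)*(-242) + 111) = √(343*(-242) + 111) = √(-83006 + 111) = √(-82895) = I*√82895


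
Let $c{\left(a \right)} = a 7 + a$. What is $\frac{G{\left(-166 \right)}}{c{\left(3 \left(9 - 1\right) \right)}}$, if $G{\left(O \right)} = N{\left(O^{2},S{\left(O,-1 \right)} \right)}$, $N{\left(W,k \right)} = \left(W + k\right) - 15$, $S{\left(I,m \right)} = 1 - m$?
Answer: $\frac{9181}{64} \approx 143.45$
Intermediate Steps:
$N{\left(W,k \right)} = -15 + W + k$
$c{\left(a \right)} = 8 a$ ($c{\left(a \right)} = 7 a + a = 8 a$)
$G{\left(O \right)} = -13 + O^{2}$ ($G{\left(O \right)} = -15 + O^{2} + \left(1 - -1\right) = -15 + O^{2} + \left(1 + 1\right) = -15 + O^{2} + 2 = -13 + O^{2}$)
$\frac{G{\left(-166 \right)}}{c{\left(3 \left(9 - 1\right) \right)}} = \frac{-13 + \left(-166\right)^{2}}{8 \cdot 3 \left(9 - 1\right)} = \frac{-13 + 27556}{8 \cdot 3 \cdot 8} = \frac{27543}{8 \cdot 24} = \frac{27543}{192} = 27543 \cdot \frac{1}{192} = \frac{9181}{64}$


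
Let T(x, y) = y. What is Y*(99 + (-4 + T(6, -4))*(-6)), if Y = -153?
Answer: -22491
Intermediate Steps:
Y*(99 + (-4 + T(6, -4))*(-6)) = -153*(99 + (-4 - 4)*(-6)) = -153*(99 - 8*(-6)) = -153*(99 + 48) = -153*147 = -22491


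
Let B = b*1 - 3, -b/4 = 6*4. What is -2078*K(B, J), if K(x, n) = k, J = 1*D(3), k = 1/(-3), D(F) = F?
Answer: 2078/3 ≈ 692.67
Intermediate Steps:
b = -96 (b = -24*4 = -4*24 = -96)
B = -99 (B = -96*1 - 3 = -96 - 3 = -99)
k = -1/3 ≈ -0.33333
J = 3 (J = 1*3 = 3)
K(x, n) = -1/3
-2078*K(B, J) = -2078*(-1/3) = 2078/3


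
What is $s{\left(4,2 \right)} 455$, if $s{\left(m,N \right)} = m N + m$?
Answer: $5460$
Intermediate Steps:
$s{\left(m,N \right)} = m + N m$ ($s{\left(m,N \right)} = N m + m = m + N m$)
$s{\left(4,2 \right)} 455 = 4 \left(1 + 2\right) 455 = 4 \cdot 3 \cdot 455 = 12 \cdot 455 = 5460$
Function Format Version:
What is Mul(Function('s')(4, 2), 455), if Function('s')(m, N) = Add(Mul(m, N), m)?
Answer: 5460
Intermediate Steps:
Function('s')(m, N) = Add(m, Mul(N, m)) (Function('s')(m, N) = Add(Mul(N, m), m) = Add(m, Mul(N, m)))
Mul(Function('s')(4, 2), 455) = Mul(Mul(4, Add(1, 2)), 455) = Mul(Mul(4, 3), 455) = Mul(12, 455) = 5460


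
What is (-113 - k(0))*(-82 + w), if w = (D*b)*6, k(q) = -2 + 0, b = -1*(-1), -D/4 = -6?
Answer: -6882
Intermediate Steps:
D = 24 (D = -4*(-6) = 24)
b = 1
k(q) = -2
w = 144 (w = (24*1)*6 = 24*6 = 144)
(-113 - k(0))*(-82 + w) = (-113 - 1*(-2))*(-82 + 144) = (-113 + 2)*62 = -111*62 = -6882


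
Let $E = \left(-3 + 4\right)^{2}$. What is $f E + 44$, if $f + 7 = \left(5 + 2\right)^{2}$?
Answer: $86$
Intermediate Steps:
$E = 1$ ($E = 1^{2} = 1$)
$f = 42$ ($f = -7 + \left(5 + 2\right)^{2} = -7 + 7^{2} = -7 + 49 = 42$)
$f E + 44 = 42 \cdot 1 + 44 = 42 + 44 = 86$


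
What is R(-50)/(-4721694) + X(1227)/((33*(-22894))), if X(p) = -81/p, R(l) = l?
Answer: 2596250273/243167491249782 ≈ 1.0677e-5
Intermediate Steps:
R(-50)/(-4721694) + X(1227)/((33*(-22894))) = -50/(-4721694) + (-81/1227)/((33*(-22894))) = -50*(-1/4721694) - 81*1/1227/(-755502) = 25/2360847 - 27/409*(-1/755502) = 25/2360847 + 9/103000106 = 2596250273/243167491249782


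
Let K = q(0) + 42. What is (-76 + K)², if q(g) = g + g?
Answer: 1156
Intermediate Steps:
q(g) = 2*g
K = 42 (K = 2*0 + 42 = 0 + 42 = 42)
(-76 + K)² = (-76 + 42)² = (-34)² = 1156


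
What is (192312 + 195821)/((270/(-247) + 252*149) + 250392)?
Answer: 95868851/71120910 ≈ 1.3480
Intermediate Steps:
(192312 + 195821)/((270/(-247) + 252*149) + 250392) = 388133/((270*(-1/247) + 37548) + 250392) = 388133/((-270/247 + 37548) + 250392) = 388133/(9274086/247 + 250392) = 388133/(71120910/247) = 388133*(247/71120910) = 95868851/71120910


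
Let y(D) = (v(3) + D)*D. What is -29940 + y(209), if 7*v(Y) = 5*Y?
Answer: 99322/7 ≈ 14189.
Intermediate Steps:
v(Y) = 5*Y/7 (v(Y) = (5*Y)/7 = 5*Y/7)
y(D) = D*(15/7 + D) (y(D) = ((5/7)*3 + D)*D = (15/7 + D)*D = D*(15/7 + D))
-29940 + y(209) = -29940 + (⅐)*209*(15 + 7*209) = -29940 + (⅐)*209*(15 + 1463) = -29940 + (⅐)*209*1478 = -29940 + 308902/7 = 99322/7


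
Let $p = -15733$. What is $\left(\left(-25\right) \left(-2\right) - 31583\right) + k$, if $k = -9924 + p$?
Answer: $-57190$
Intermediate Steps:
$k = -25657$ ($k = -9924 - 15733 = -25657$)
$\left(\left(-25\right) \left(-2\right) - 31583\right) + k = \left(\left(-25\right) \left(-2\right) - 31583\right) - 25657 = \left(50 - 31583\right) - 25657 = -31533 - 25657 = -57190$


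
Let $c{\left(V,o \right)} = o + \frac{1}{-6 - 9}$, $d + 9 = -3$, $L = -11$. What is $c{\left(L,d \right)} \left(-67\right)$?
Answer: $\frac{12127}{15} \approx 808.47$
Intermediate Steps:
$d = -12$ ($d = -9 - 3 = -12$)
$c{\left(V,o \right)} = - \frac{1}{15} + o$ ($c{\left(V,o \right)} = o + \frac{1}{-15} = o - \frac{1}{15} = - \frac{1}{15} + o$)
$c{\left(L,d \right)} \left(-67\right) = \left(- \frac{1}{15} - 12\right) \left(-67\right) = \left(- \frac{181}{15}\right) \left(-67\right) = \frac{12127}{15}$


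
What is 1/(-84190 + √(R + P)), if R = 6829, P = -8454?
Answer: -16838/1417591545 - I*√65/1417591545 ≈ -1.1878e-5 - 5.6873e-9*I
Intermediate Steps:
1/(-84190 + √(R + P)) = 1/(-84190 + √(6829 - 8454)) = 1/(-84190 + √(-1625)) = 1/(-84190 + 5*I*√65)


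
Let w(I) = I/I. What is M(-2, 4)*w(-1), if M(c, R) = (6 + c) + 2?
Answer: 6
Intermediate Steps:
M(c, R) = 8 + c
w(I) = 1
M(-2, 4)*w(-1) = (8 - 2)*1 = 6*1 = 6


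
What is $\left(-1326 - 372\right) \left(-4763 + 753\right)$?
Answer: $6808980$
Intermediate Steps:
$\left(-1326 - 372\right) \left(-4763 + 753\right) = \left(-1698\right) \left(-4010\right) = 6808980$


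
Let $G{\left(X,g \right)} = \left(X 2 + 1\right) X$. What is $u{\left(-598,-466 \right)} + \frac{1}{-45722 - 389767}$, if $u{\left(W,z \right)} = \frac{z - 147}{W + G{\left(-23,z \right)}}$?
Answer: $- \frac{266955194}{190308693} \approx -1.4027$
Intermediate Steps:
$G{\left(X,g \right)} = X \left(1 + 2 X\right)$ ($G{\left(X,g \right)} = \left(2 X + 1\right) X = \left(1 + 2 X\right) X = X \left(1 + 2 X\right)$)
$u{\left(W,z \right)} = \frac{-147 + z}{1035 + W}$ ($u{\left(W,z \right)} = \frac{z - 147}{W - 23 \left(1 + 2 \left(-23\right)\right)} = \frac{-147 + z}{W - 23 \left(1 - 46\right)} = \frac{-147 + z}{W - -1035} = \frac{-147 + z}{W + 1035} = \frac{-147 + z}{1035 + W}$)
$u{\left(-598,-466 \right)} + \frac{1}{-45722 - 389767} = \frac{-147 - 466}{1035 - 598} + \frac{1}{-45722 - 389767} = \frac{1}{437} \left(-613\right) + \frac{1}{-435489} = \frac{1}{437} \left(-613\right) - \frac{1}{435489} = - \frac{613}{437} - \frac{1}{435489} = - \frac{266955194}{190308693}$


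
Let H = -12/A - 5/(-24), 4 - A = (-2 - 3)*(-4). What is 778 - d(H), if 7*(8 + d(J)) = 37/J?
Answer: 125658/161 ≈ 780.48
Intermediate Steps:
A = -16 (A = 4 - (-2 - 3)*(-4) = 4 - (-5)*(-4) = 4 - 1*20 = 4 - 20 = -16)
H = 23/24 (H = -12/(-16) - 5/(-24) = -12*(-1/16) - 5*(-1/24) = ¾ + 5/24 = 23/24 ≈ 0.95833)
d(J) = -8 + 37/(7*J) (d(J) = -8 + (37/J)/7 = -8 + 37/(7*J))
778 - d(H) = 778 - (-8 + 37/(7*(23/24))) = 778 - (-8 + (37/7)*(24/23)) = 778 - (-8 + 888/161) = 778 - 1*(-400/161) = 778 + 400/161 = 125658/161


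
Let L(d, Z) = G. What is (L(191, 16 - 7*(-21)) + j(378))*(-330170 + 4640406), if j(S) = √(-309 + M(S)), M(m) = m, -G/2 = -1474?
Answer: 12706575728 + 4310236*√69 ≈ 1.2742e+10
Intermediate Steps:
G = 2948 (G = -2*(-1474) = 2948)
j(S) = √(-309 + S)
L(d, Z) = 2948
(L(191, 16 - 7*(-21)) + j(378))*(-330170 + 4640406) = (2948 + √(-309 + 378))*(-330170 + 4640406) = (2948 + √69)*4310236 = 12706575728 + 4310236*√69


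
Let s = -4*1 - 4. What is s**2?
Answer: 64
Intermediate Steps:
s = -8 (s = -4 - 4 = -8)
s**2 = (-8)**2 = 64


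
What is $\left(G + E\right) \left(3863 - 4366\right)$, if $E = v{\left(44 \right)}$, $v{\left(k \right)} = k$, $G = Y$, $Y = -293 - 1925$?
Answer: $1093522$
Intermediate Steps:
$Y = -2218$ ($Y = -293 - 1925 = -2218$)
$G = -2218$
$E = 44$
$\left(G + E\right) \left(3863 - 4366\right) = \left(-2218 + 44\right) \left(3863 - 4366\right) = \left(-2174\right) \left(-503\right) = 1093522$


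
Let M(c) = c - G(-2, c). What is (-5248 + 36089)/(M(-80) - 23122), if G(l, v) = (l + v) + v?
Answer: -30841/23040 ≈ -1.3386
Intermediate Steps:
G(l, v) = l + 2*v
M(c) = 2 - c (M(c) = c - (-2 + 2*c) = c + (2 - 2*c) = 2 - c)
(-5248 + 36089)/(M(-80) - 23122) = (-5248 + 36089)/((2 - 1*(-80)) - 23122) = 30841/((2 + 80) - 23122) = 30841/(82 - 23122) = 30841/(-23040) = 30841*(-1/23040) = -30841/23040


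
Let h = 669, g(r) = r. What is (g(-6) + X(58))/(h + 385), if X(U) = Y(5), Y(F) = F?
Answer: -1/1054 ≈ -0.00094877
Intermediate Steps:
X(U) = 5
(g(-6) + X(58))/(h + 385) = (-6 + 5)/(669 + 385) = -1/1054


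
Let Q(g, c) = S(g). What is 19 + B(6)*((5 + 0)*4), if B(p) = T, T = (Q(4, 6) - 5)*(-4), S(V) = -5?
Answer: 819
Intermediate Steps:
Q(g, c) = -5
T = 40 (T = (-5 - 5)*(-4) = -10*(-4) = 40)
B(p) = 40
19 + B(6)*((5 + 0)*4) = 19 + 40*((5 + 0)*4) = 19 + 40*(5*4) = 19 + 40*20 = 19 + 800 = 819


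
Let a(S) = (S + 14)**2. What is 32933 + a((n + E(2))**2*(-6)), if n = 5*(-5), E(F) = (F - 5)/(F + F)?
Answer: 1007948937/64 ≈ 1.5749e+7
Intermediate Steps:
E(F) = (-5 + F)/(2*F) (E(F) = (-5 + F)/((2*F)) = (-5 + F)*(1/(2*F)) = (-5 + F)/(2*F))
n = -25
a(S) = (14 + S)**2
32933 + a((n + E(2))**2*(-6)) = 32933 + (14 + (-25 + (1/2)*(-5 + 2)/2)**2*(-6))**2 = 32933 + (14 + (-25 + (1/2)*(1/2)*(-3))**2*(-6))**2 = 32933 + (14 + (-25 - 3/4)**2*(-6))**2 = 32933 + (14 + (-103/4)**2*(-6))**2 = 32933 + (14 + (10609/16)*(-6))**2 = 32933 + (14 - 31827/8)**2 = 32933 + (-31715/8)**2 = 32933 + 1005841225/64 = 1007948937/64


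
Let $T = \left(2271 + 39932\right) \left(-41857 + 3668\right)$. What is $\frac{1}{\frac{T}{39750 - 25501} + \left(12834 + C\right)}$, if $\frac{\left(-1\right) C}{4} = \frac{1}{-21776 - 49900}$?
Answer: $- \frac{255327831}{25603002288970} \approx -9.9726 \cdot 10^{-6}$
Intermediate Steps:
$C = \frac{1}{17919}$ ($C = - \frac{4}{-21776 - 49900} = - \frac{4}{-71676} = \left(-4\right) \left(- \frac{1}{71676}\right) = \frac{1}{17919} \approx 5.5807 \cdot 10^{-5}$)
$T = -1611690367$ ($T = 42203 \left(-38189\right) = -1611690367$)
$\frac{1}{\frac{T}{39750 - 25501} + \left(12834 + C\right)} = \frac{1}{- \frac{1611690367}{39750 - 25501} + \left(12834 + \frac{1}{17919}\right)} = \frac{1}{- \frac{1611690367}{39750 - 25501} + \frac{229972447}{17919}} = \frac{1}{- \frac{1611690367}{14249} + \frac{229972447}{17919}} = \frac{1}{- \frac{25603002288970}{255327831}} = - \frac{255327831}{25603002288970}$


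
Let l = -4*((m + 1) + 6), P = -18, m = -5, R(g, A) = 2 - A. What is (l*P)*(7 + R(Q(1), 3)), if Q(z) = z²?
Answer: 864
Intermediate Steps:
l = -8 (l = -4*((-5 + 1) + 6) = -4*(-4 + 6) = -4*2 = -8)
(l*P)*(7 + R(Q(1), 3)) = (-8*(-18))*(7 + (2 - 1*3)) = 144*(7 + (2 - 3)) = 144*(7 - 1) = 144*6 = 864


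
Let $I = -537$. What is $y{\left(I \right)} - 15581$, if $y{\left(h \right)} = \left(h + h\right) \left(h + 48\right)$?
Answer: $509605$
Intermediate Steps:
$y{\left(h \right)} = 2 h \left(48 + h\right)$
$y{\left(I \right)} - 15581 = 2 \left(-537\right) \left(48 - 537\right) - 15581 = 2 \left(-537\right) \left(-489\right) - 15581 = 525186 - 15581 = 509605$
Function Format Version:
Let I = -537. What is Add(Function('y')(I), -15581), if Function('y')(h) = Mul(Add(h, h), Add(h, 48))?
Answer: 509605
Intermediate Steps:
Function('y')(h) = Mul(2, h, Add(48, h)) (Function('y')(h) = Mul(Mul(2, h), Add(48, h)) = Mul(2, h, Add(48, h)))
Add(Function('y')(I), -15581) = Add(Mul(2, -537, Add(48, -537)), -15581) = Add(Mul(2, -537, -489), -15581) = Add(525186, -15581) = 509605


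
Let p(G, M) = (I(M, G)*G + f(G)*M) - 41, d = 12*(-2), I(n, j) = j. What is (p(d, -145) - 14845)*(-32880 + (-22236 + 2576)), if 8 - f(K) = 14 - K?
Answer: 523298400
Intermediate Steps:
f(K) = -6 + K (f(K) = 8 - (14 - K) = 8 + (-14 + K) = -6 + K)
d = -24
p(G, M) = -41 + G**2 + M*(-6 + G) (p(G, M) = (G*G + (-6 + G)*M) - 41 = (G**2 + M*(-6 + G)) - 41 = -41 + G**2 + M*(-6 + G))
(p(d, -145) - 14845)*(-32880 + (-22236 + 2576)) = ((-41 + (-24)**2 - 145*(-6 - 24)) - 14845)*(-32880 + (-22236 + 2576)) = ((-41 + 576 - 145*(-30)) - 14845)*(-32880 - 19660) = ((-41 + 576 + 4350) - 14845)*(-52540) = (4885 - 14845)*(-52540) = -9960*(-52540) = 523298400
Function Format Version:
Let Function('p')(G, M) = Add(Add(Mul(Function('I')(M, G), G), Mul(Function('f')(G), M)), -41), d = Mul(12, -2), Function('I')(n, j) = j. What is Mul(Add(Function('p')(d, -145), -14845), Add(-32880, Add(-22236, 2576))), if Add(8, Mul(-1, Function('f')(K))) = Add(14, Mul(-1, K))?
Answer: 523298400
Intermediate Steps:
Function('f')(K) = Add(-6, K) (Function('f')(K) = Add(8, Mul(-1, Add(14, Mul(-1, K)))) = Add(8, Add(-14, K)) = Add(-6, K))
d = -24
Function('p')(G, M) = Add(-41, Pow(G, 2), Mul(M, Add(-6, G))) (Function('p')(G, M) = Add(Add(Mul(G, G), Mul(Add(-6, G), M)), -41) = Add(Add(Pow(G, 2), Mul(M, Add(-6, G))), -41) = Add(-41, Pow(G, 2), Mul(M, Add(-6, G))))
Mul(Add(Function('p')(d, -145), -14845), Add(-32880, Add(-22236, 2576))) = Mul(Add(Add(-41, Pow(-24, 2), Mul(-145, Add(-6, -24))), -14845), Add(-32880, Add(-22236, 2576))) = Mul(Add(Add(-41, 576, Mul(-145, -30)), -14845), Add(-32880, -19660)) = Mul(Add(Add(-41, 576, 4350), -14845), -52540) = Mul(Add(4885, -14845), -52540) = Mul(-9960, -52540) = 523298400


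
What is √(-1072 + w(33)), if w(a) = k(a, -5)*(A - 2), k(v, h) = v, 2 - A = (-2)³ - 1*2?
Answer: I*√742 ≈ 27.24*I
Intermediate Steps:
A = 12 (A = 2 - ((-2)³ - 1*2) = 2 - (-8 - 2) = 2 - 1*(-10) = 2 + 10 = 12)
w(a) = 10*a (w(a) = a*(12 - 2) = a*10 = 10*a)
√(-1072 + w(33)) = √(-1072 + 10*33) = √(-1072 + 330) = √(-742) = I*√742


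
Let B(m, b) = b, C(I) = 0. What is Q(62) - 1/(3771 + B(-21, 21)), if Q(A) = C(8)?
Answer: -1/3792 ≈ -0.00026371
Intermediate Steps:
Q(A) = 0
Q(62) - 1/(3771 + B(-21, 21)) = 0 - 1/(3771 + 21) = 0 - 1/3792 = -1/3792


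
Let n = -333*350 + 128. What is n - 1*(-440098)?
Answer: 323676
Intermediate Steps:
n = -116422 (n = -116550 + 128 = -116422)
n - 1*(-440098) = -116422 - 1*(-440098) = -116422 + 440098 = 323676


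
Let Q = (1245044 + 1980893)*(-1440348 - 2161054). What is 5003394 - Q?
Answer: 11617900967068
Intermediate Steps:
Q = -11617895963674 (Q = 3225937*(-3601402) = -11617895963674)
5003394 - Q = 5003394 - 1*(-11617895963674) = 5003394 + 11617895963674 = 11617900967068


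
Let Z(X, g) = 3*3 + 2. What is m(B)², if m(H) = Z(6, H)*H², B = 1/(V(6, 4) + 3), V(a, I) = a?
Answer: 121/6561 ≈ 0.018442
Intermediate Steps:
Z(X, g) = 11 (Z(X, g) = 9 + 2 = 11)
B = ⅑ (B = 1/(6 + 3) = 1/9 = ⅑ ≈ 0.11111)
m(H) = 11*H²
m(B)² = (11*(⅑)²)² = (11*(1/81))² = (11/81)² = 121/6561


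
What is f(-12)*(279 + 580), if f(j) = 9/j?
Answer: -2577/4 ≈ -644.25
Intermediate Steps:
f(-12)*(279 + 580) = (9/(-12))*(279 + 580) = (9*(-1/12))*859 = -¾*859 = -2577/4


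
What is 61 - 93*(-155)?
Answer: 14476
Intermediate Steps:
61 - 93*(-155) = 61 + 14415 = 14476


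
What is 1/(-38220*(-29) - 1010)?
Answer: 1/1107370 ≈ 9.0304e-7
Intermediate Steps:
1/(-38220*(-29) - 1010) = 1/(-1274*(-870) - 1010) = 1/(1108380 - 1010) = 1/1107370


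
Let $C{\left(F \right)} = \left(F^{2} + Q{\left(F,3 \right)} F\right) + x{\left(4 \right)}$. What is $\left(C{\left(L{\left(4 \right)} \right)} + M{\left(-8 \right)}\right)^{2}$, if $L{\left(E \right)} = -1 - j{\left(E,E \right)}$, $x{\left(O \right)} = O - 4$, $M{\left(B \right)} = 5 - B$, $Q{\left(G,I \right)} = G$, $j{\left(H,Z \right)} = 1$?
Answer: $441$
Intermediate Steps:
$x{\left(O \right)} = -4 + O$ ($x{\left(O \right)} = O - 4 = -4 + O$)
$L{\left(E \right)} = -2$ ($L{\left(E \right)} = -1 - 1 = -2$)
$C{\left(F \right)} = 2 F^{2}$ ($C{\left(F \right)} = \left(F^{2} + F F\right) + \left(-4 + 4\right) = \left(F^{2} + F^{2}\right) + 0 = 2 F^{2} + 0 = 2 F^{2}$)
$\left(C{\left(L{\left(4 \right)} \right)} + M{\left(-8 \right)}\right)^{2} = \left(2 \left(-2\right)^{2} + \left(5 - -8\right)\right)^{2} = \left(2 \cdot 4 + \left(5 + 8\right)\right)^{2} = \left(8 + 13\right)^{2} = 21^{2} = 441$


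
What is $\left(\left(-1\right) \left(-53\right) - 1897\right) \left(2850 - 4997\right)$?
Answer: $3959068$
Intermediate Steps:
$\left(\left(-1\right) \left(-53\right) - 1897\right) \left(2850 - 4997\right) = \left(53 - 1897\right) \left(-2147\right) = \left(-1844\right) \left(-2147\right) = 3959068$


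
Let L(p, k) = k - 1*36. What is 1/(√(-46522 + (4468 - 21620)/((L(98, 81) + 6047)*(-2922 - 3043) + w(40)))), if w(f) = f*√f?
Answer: -I*√(18169390 - 40*√10)/(2*√(211319088251 - 465220*√10)) ≈ -0.0046363*I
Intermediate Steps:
L(p, k) = -36 + k (L(p, k) = k - 36 = -36 + k)
w(f) = f^(3/2)
1/(√(-46522 + (4468 - 21620)/((L(98, 81) + 6047)*(-2922 - 3043) + w(40)))) = 1/(√(-46522 + (4468 - 21620)/(((-36 + 81) + 6047)*(-2922 - 3043) + 40^(3/2)))) = 1/(√(-46522 - 17152/((45 + 6047)*(-5965) + 80*√10))) = 1/(√(-46522 - 17152/(6092*(-5965) + 80*√10))) = 1/(√(-46522 - 17152/(-36338780 + 80*√10))) = (-46522 - 17152/(-36338780 + 80*√10))^(-½)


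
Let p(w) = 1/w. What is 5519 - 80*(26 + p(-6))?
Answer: 10357/3 ≈ 3452.3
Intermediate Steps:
5519 - 80*(26 + p(-6)) = 5519 - 80*(26 + 1/(-6)) = 5519 - 80*(26 - ⅙) = 5519 - 80*155/6 = 5519 - 1*6200/3 = 5519 - 6200/3 = 10357/3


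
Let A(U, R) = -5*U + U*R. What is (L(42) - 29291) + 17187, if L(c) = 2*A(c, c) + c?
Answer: -8954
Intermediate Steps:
A(U, R) = -5*U + R*U
L(c) = c + 2*c*(-5 + c) (L(c) = 2*(c*(-5 + c)) + c = 2*c*(-5 + c) + c = c + 2*c*(-5 + c))
(L(42) - 29291) + 17187 = (42*(-9 + 2*42) - 29291) + 17187 = (42*(-9 + 84) - 29291) + 17187 = (42*75 - 29291) + 17187 = (3150 - 29291) + 17187 = -26141 + 17187 = -8954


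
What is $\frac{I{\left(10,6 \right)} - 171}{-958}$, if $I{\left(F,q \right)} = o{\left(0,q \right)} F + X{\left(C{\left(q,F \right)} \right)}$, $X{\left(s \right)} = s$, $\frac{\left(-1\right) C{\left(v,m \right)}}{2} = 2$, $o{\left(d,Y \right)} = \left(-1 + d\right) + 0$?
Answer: $\frac{185}{958} \approx 0.19311$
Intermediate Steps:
$o{\left(d,Y \right)} = -1 + d$
$C{\left(v,m \right)} = -4$ ($C{\left(v,m \right)} = \left(-2\right) 2 = -4$)
$I{\left(F,q \right)} = -4 - F$ ($I{\left(F,q \right)} = \left(-1 + 0\right) F - 4 = - F - 4 = -4 - F$)
$\frac{I{\left(10,6 \right)} - 171}{-958} = \frac{\left(-4 - 10\right) - 171}{-958} = \left(\left(-4 - 10\right) - 171\right) \left(- \frac{1}{958}\right) = \left(-14 - 171\right) \left(- \frac{1}{958}\right) = \left(-185\right) \left(- \frac{1}{958}\right) = \frac{185}{958}$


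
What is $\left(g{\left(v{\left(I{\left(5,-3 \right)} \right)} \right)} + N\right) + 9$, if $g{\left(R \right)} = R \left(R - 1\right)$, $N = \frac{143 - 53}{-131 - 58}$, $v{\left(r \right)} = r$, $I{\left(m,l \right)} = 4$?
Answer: $\frac{431}{21} \approx 20.524$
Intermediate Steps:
$N = - \frac{10}{21}$ ($N = \frac{90}{-189} = 90 \left(- \frac{1}{189}\right) = - \frac{10}{21} \approx -0.47619$)
$g{\left(R \right)} = R \left(-1 + R\right)$
$\left(g{\left(v{\left(I{\left(5,-3 \right)} \right)} \right)} + N\right) + 9 = \left(4 \left(-1 + 4\right) - \frac{10}{21}\right) + 9 = \left(4 \cdot 3 - \frac{10}{21}\right) + 9 = \left(12 - \frac{10}{21}\right) + 9 = \frac{242}{21} + 9 = \frac{431}{21}$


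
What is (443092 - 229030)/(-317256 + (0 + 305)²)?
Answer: -214062/224231 ≈ -0.95465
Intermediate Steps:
(443092 - 229030)/(-317256 + (0 + 305)²) = 214062/(-317256 + 305²) = 214062/(-317256 + 93025) = 214062/(-224231) = 214062*(-1/224231) = -214062/224231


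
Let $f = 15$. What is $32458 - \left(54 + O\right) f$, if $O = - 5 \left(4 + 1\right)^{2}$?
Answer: $33523$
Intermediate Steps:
$O = -125$ ($O = - 5 \cdot 5^{2} = \left(-5\right) 25 = -125$)
$32458 - \left(54 + O\right) f = 32458 - \left(54 - 125\right) 15 = 32458 - \left(-71\right) 15 = 32458 - -1065 = 32458 + 1065 = 33523$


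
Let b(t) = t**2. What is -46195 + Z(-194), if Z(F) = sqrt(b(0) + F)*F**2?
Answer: -46195 + 37636*I*sqrt(194) ≈ -46195.0 + 5.2421e+5*I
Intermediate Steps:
Z(F) = F**(5/2) (Z(F) = sqrt(0**2 + F)*F**2 = sqrt(0 + F)*F**2 = sqrt(F)*F**2 = F**(5/2))
-46195 + Z(-194) = -46195 + (-194)**(5/2) = -46195 + 37636*I*sqrt(194)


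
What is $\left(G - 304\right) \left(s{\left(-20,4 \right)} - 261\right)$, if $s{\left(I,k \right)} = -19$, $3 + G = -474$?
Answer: $218680$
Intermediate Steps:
$G = -477$ ($G = -3 - 474 = -477$)
$\left(G - 304\right) \left(s{\left(-20,4 \right)} - 261\right) = \left(-477 - 304\right) \left(-19 - 261\right) = \left(-781\right) \left(-280\right) = 218680$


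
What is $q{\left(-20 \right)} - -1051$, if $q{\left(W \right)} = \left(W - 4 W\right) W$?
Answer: $-149$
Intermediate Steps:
$q{\left(W \right)} = - 3 W^{2}$ ($q{\left(W \right)} = - 3 W W = - 3 W^{2}$)
$q{\left(-20 \right)} - -1051 = - 3 \left(-20\right)^{2} - -1051 = \left(-3\right) 400 + 1051 = -1200 + 1051 = -149$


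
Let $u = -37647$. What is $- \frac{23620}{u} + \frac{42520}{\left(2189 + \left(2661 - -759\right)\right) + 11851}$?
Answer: $\frac{3728066}{1217253} \approx 3.0627$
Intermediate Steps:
$- \frac{23620}{u} + \frac{42520}{\left(2189 + \left(2661 - -759\right)\right) + 11851} = - \frac{23620}{-37647} + \frac{42520}{\left(2189 + \left(2661 - -759\right)\right) + 11851} = \left(-23620\right) \left(- \frac{1}{37647}\right) + \frac{42520}{\left(2189 + \left(2661 + 759\right)\right) + 11851} = \frac{23620}{37647} + \frac{42520}{\left(2189 + 3420\right) + 11851} = \frac{23620}{37647} + \frac{42520}{5609 + 11851} = \frac{23620}{37647} + \frac{42520}{17460} = \frac{23620}{37647} + 42520 \cdot \frac{1}{17460} = \frac{23620}{37647} + \frac{2126}{873} = \frac{3728066}{1217253}$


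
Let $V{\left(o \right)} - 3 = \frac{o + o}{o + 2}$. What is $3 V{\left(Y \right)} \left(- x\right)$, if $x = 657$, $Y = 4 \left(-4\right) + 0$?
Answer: $- \frac{72927}{7} \approx -10418.0$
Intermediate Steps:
$Y = -16$ ($Y = -16 + 0 = -16$)
$V{\left(o \right)} = 3 + \frac{2 o}{2 + o}$ ($V{\left(o \right)} = 3 + \frac{o + o}{o + 2} = 3 + \frac{2 o}{2 + o}$)
$3 V{\left(Y \right)} \left(- x\right) = 3 \frac{6 + 5 \left(-16\right)}{2 - 16} \left(\left(-1\right) 657\right) = 3 \frac{6 - 80}{-14} \left(-657\right) = 3 \left(\left(- \frac{1}{14}\right) \left(-74\right)\right) \left(-657\right) = 3 \cdot \frac{37}{7} \left(-657\right) = \frac{111}{7} \left(-657\right) = - \frac{72927}{7}$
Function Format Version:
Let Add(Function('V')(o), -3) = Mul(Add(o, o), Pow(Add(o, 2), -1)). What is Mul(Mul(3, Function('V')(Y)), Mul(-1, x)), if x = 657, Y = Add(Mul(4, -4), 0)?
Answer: Rational(-72927, 7) ≈ -10418.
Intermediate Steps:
Y = -16 (Y = Add(-16, 0) = -16)
Function('V')(o) = Add(3, Mul(2, o, Pow(Add(2, o), -1))) (Function('V')(o) = Add(3, Mul(Add(o, o), Pow(Add(o, 2), -1))) = Add(3, Mul(Mul(2, o), Pow(Add(2, o), -1))) = Add(3, Mul(2, o, Pow(Add(2, o), -1))))
Mul(Mul(3, Function('V')(Y)), Mul(-1, x)) = Mul(Mul(3, Mul(Pow(Add(2, -16), -1), Add(6, Mul(5, -16)))), Mul(-1, 657)) = Mul(Mul(3, Mul(Pow(-14, -1), Add(6, -80))), -657) = Mul(Mul(3, Mul(Rational(-1, 14), -74)), -657) = Mul(Mul(3, Rational(37, 7)), -657) = Mul(Rational(111, 7), -657) = Rational(-72927, 7)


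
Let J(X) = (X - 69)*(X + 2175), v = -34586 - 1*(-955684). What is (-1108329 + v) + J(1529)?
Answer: 5220609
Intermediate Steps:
v = 921098 (v = -34586 + 955684 = 921098)
J(X) = (-69 + X)*(2175 + X)
(-1108329 + v) + J(1529) = (-1108329 + 921098) + (-150075 + 1529**2 + 2106*1529) = -187231 + (-150075 + 2337841 + 3220074) = -187231 + 5407840 = 5220609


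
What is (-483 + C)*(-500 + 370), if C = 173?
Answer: 40300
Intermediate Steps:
(-483 + C)*(-500 + 370) = (-483 + 173)*(-500 + 370) = -310*(-130) = 40300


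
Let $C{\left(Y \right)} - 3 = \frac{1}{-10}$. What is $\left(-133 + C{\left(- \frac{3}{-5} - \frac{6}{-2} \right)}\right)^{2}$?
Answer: $\frac{1692601}{100} \approx 16926.0$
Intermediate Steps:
$C{\left(Y \right)} = \frac{29}{10}$ ($C{\left(Y \right)} = 3 + \frac{1}{-10} = 3 - \frac{1}{10} = \frac{29}{10}$)
$\left(-133 + C{\left(- \frac{3}{-5} - \frac{6}{-2} \right)}\right)^{2} = \left(-133 + \frac{29}{10}\right)^{2} = \left(- \frac{1301}{10}\right)^{2} = \frac{1692601}{100}$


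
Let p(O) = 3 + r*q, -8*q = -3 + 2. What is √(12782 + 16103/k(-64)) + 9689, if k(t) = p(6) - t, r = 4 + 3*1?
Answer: 9689 + 5*√153548454/543 ≈ 9803.1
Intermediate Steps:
q = ⅛ (q = -(-3 + 2)/8 = -⅛*(-1) = ⅛ ≈ 0.12500)
r = 7 (r = 4 + 3 = 7)
p(O) = 31/8 (p(O) = 3 + 7*(⅛) = 3 + 7/8 = 31/8)
k(t) = 31/8 - t
√(12782 + 16103/k(-64)) + 9689 = √(12782 + 16103/(31/8 - 1*(-64))) + 9689 = √(12782 + 16103/(31/8 + 64)) + 9689 = √(12782 + 16103/(543/8)) + 9689 = √(12782 + 16103*(8/543)) + 9689 = √(12782 + 128824/543) + 9689 = √(7069450/543) + 9689 = 5*√153548454/543 + 9689 = 9689 + 5*√153548454/543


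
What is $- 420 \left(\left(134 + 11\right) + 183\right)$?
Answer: $-137760$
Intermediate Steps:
$- 420 \left(\left(134 + 11\right) + 183\right) = - 420 \left(145 + 183\right) = \left(-420\right) 328 = -137760$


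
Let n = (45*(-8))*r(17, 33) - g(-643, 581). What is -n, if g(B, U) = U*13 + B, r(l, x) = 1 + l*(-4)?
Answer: -17210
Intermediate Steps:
r(l, x) = 1 - 4*l
g(B, U) = B + 13*U (g(B, U) = 13*U + B = B + 13*U)
n = 17210 (n = (45*(-8))*(1 - 4*17) - (-643 + 13*581) = -360*(1 - 68) - (-643 + 7553) = -360*(-67) - 1*6910 = 24120 - 6910 = 17210)
-n = -1*17210 = -17210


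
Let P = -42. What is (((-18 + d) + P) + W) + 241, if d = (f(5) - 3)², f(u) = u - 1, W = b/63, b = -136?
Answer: 11330/63 ≈ 179.84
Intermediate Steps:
W = -136/63 ≈ -2.1587
f(u) = -1 + u
d = 1 (d = ((-1 + 5) - 3)² = (4 - 3)² = 1² = 1)
(((-18 + d) + P) + W) + 241 = (((-18 + 1) - 42) - 136/63) + 241 = ((-17 - 42) - 136/63) + 241 = (-59 - 136/63) + 241 = -3853/63 + 241 = 11330/63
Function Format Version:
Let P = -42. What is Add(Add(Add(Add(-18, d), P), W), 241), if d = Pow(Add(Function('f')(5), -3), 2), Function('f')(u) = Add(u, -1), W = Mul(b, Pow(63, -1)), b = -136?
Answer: Rational(11330, 63) ≈ 179.84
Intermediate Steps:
W = Rational(-136, 63) (W = Mul(-136, Pow(63, -1)) = Mul(-136, Rational(1, 63)) = Rational(-136, 63) ≈ -2.1587)
Function('f')(u) = Add(-1, u)
d = 1 (d = Pow(Add(Add(-1, 5), -3), 2) = Pow(Add(4, -3), 2) = Pow(1, 2) = 1)
Add(Add(Add(Add(-18, d), P), W), 241) = Add(Add(Add(Add(-18, 1), -42), Rational(-136, 63)), 241) = Add(Add(Add(-17, -42), Rational(-136, 63)), 241) = Add(Add(-59, Rational(-136, 63)), 241) = Add(Rational(-3853, 63), 241) = Rational(11330, 63)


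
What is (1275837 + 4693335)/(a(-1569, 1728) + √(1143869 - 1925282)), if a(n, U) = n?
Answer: -141903498/49139 - 90442*I*√781413/49139 ≈ -2887.8 - 1627.0*I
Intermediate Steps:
(1275837 + 4693335)/(a(-1569, 1728) + √(1143869 - 1925282)) = (1275837 + 4693335)/(-1569 + √(1143869 - 1925282)) = 5969172/(-1569 + √(-781413)) = 5969172/(-1569 + I*√781413)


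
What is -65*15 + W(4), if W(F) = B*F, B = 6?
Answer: -951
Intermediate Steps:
W(F) = 6*F
-65*15 + W(4) = -65*15 + 6*4 = -975 + 24 = -951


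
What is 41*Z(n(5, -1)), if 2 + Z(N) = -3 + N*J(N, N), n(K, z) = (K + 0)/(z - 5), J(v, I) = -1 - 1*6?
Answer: 205/6 ≈ 34.167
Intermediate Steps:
J(v, I) = -7 (J(v, I) = -1 - 6 = -7)
n(K, z) = K/(-5 + z)
Z(N) = -5 - 7*N (Z(N) = -2 + (-3 + N*(-7)) = -2 + (-3 - 7*N) = -5 - 7*N)
41*Z(n(5, -1)) = 41*(-5 - 35/(-5 - 1)) = 41*(-5 - 35/(-6)) = 41*(-5 - 35*(-1)/6) = 41*(-5 - 7*(-⅚)) = 41*(-5 + 35/6) = 41*(⅚) = 205/6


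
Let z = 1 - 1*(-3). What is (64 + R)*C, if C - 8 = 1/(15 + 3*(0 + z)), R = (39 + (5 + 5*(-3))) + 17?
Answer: 23870/27 ≈ 884.07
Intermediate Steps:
z = 4 (z = 1 + 3 = 4)
R = 46 (R = (39 + (5 - 15)) + 17 = (39 - 10) + 17 = 29 + 17 = 46)
C = 217/27 (C = 8 + 1/(15 + 3*(0 + 4)) = 8 + 1/(15 + 3*4) = 8 + 1/(15 + 12) = 8 + 1/27 = 217/27 ≈ 8.0370)
(64 + R)*C = (64 + 46)*(217/27) = 110*(217/27) = 23870/27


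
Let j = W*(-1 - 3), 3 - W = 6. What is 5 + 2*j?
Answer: 29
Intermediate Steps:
W = -3 (W = 3 - 1*6 = 3 - 6 = -3)
j = 12 (j = -3*(-1 - 3) = -3*(-4) = 12)
5 + 2*j = 5 + 2*12 = 5 + 24 = 29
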